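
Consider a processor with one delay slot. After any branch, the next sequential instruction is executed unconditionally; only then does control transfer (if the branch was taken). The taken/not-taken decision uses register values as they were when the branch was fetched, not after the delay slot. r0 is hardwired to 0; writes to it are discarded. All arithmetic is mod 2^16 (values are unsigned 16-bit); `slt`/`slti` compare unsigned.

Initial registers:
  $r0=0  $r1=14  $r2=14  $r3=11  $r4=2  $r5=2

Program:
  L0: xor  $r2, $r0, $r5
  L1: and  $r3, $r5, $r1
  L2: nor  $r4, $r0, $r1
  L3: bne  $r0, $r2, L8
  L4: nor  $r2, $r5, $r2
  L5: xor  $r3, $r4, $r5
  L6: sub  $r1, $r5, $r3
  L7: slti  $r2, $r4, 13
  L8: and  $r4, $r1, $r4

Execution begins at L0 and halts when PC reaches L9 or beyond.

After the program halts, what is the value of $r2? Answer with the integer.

65533

  step pc=0: xor  $r2, $r0, $r5  regs=(0,14,2,11,2,2)
  step pc=1: and  $r3, $r5, $r1  regs=(0,14,2,2,2,2)
  step pc=2: nor  $r4, $r0, $r1  regs=(0,14,2,2,65521,2)
  step pc=3: bne  $r0, $r2, L8  cond=T  regs=(0,14,2,2,65521,2)
  step pc=4: nor  $r2, $r5, $r2  regs=(0,14,65533,2,65521,2)
  step pc=8: and  $r4, $r1, $r4  regs=(0,14,65533,2,0,2)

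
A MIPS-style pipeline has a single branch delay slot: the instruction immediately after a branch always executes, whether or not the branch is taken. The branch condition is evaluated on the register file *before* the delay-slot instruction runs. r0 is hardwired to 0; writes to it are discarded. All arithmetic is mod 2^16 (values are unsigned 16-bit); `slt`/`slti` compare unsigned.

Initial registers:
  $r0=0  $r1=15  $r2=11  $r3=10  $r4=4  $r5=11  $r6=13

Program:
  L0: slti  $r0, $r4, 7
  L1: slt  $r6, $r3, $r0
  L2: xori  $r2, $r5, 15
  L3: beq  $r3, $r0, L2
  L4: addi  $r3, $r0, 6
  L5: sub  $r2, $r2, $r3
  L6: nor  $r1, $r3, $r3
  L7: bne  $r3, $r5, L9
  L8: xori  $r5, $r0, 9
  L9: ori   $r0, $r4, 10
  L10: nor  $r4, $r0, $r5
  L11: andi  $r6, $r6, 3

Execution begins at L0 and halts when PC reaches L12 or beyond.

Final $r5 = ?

9

PC=0  slti  $r0, $r4, 7      | $r0=0 $r1=15 $r2=11 $r3=10 $r4=4 $r5=11 $r6=13
PC=1  slt  $r6, $r3, $r0     | $r0=0 $r1=15 $r2=11 $r3=10 $r4=4 $r5=11 $r6=0
PC=2  xori  $r2, $r5, 15     | $r0=0 $r1=15 $r2=4 $r3=10 $r4=4 $r5=11 $r6=0
PC=3  beq  $r3, $r0, L2      | $r0=0 $r1=15 $r2=4 $r3=10 $r4=4 $r5=11 $r6=0  [not taken]
PC=4  addi  $r3, $r0, 6      | $r0=0 $r1=15 $r2=4 $r3=6 $r4=4 $r5=11 $r6=0
PC=5  sub  $r2, $r2, $r3     | $r0=0 $r1=15 $r2=65534 $r3=6 $r4=4 $r5=11 $r6=0
PC=6  nor  $r1, $r3, $r3     | $r0=0 $r1=65529 $r2=65534 $r3=6 $r4=4 $r5=11 $r6=0
PC=7  bne  $r3, $r5, L9      | $r0=0 $r1=65529 $r2=65534 $r3=6 $r4=4 $r5=11 $r6=0  [TAKEN]
PC=8  xori  $r5, $r0, 9      | $r0=0 $r1=65529 $r2=65534 $r3=6 $r4=4 $r5=9 $r6=0
PC=9  ori   $r0, $r4, 10     | $r0=0 $r1=65529 $r2=65534 $r3=6 $r4=4 $r5=9 $r6=0
PC=10 nor  $r4, $r0, $r5     | $r0=0 $r1=65529 $r2=65534 $r3=6 $r4=65526 $r5=9 $r6=0
PC=11 andi  $r6, $r6, 3      | $r0=0 $r1=65529 $r2=65534 $r3=6 $r4=65526 $r5=9 $r6=0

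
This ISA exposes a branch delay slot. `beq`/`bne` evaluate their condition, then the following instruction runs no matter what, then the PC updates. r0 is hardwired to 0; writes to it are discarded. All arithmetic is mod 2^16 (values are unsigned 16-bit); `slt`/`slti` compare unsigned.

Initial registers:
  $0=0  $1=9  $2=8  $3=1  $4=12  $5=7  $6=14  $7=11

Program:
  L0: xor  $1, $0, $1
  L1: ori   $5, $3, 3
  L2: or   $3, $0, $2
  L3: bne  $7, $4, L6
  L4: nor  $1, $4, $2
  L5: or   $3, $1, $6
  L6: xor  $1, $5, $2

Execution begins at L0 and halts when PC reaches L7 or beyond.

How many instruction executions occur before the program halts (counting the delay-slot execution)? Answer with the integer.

6

#0 xor  $1, $0, $1 ; 0/9/8/1/12/7/14/11
#1 ori   $5, $3, 3 ; 0/9/8/1/12/3/14/11
#2 or   $3, $0, $2 ; 0/9/8/8/12/3/14/11
#3 bne  $7, $4, L6 ; 0/9/8/8/12/3/14/11 ; →target
#4 nor  $1, $4, $2 ; 0/65523/8/8/12/3/14/11
#6 xor  $1, $5, $2 ; 0/11/8/8/12/3/14/11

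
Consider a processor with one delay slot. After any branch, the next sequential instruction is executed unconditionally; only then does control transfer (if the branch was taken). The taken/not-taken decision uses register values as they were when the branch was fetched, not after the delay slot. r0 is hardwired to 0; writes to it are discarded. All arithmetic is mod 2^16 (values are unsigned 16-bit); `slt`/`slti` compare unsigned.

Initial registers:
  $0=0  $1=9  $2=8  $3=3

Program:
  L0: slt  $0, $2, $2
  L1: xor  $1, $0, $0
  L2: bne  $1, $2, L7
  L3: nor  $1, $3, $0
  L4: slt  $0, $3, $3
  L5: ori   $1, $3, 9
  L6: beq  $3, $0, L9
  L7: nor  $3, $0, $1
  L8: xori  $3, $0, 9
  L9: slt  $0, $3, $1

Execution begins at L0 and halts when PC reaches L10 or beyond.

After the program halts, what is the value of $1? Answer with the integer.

[0] slt  $0, $2, $2  →  {$0:0, $1:9, $2:8, $3:3}
[1] xor  $1, $0, $0  →  {$0:0, $1:0, $2:8, $3:3}
[2] bne  $1, $2, L7  →  {$0:0, $1:0, $2:8, $3:3}  ⟨branch taken⟩
[3] nor  $1, $3, $0  →  {$0:0, $1:65532, $2:8, $3:3}
[7] nor  $3, $0, $1  →  {$0:0, $1:65532, $2:8, $3:3}
[8] xori  $3, $0, 9  →  {$0:0, $1:65532, $2:8, $3:9}
[9] slt  $0, $3, $1  →  {$0:0, $1:65532, $2:8, $3:9}

65532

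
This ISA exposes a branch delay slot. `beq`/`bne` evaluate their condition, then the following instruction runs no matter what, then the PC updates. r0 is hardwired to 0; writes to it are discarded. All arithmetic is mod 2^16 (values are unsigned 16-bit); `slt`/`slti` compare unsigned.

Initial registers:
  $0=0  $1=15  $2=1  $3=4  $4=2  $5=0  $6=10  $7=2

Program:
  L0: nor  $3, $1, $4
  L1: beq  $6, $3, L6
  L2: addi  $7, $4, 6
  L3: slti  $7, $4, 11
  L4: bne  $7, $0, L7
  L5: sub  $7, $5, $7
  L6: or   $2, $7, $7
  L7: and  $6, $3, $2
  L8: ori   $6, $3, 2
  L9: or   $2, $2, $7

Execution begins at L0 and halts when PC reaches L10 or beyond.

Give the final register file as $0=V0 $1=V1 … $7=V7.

  step pc=0: nor  $3, $1, $4  regs=(0,15,1,65520,2,0,10,2)
  step pc=1: beq  $6, $3, L6  cond=F  regs=(0,15,1,65520,2,0,10,2)
  step pc=2: addi  $7, $4, 6  regs=(0,15,1,65520,2,0,10,8)
  step pc=3: slti  $7, $4, 11  regs=(0,15,1,65520,2,0,10,1)
  step pc=4: bne  $7, $0, L7  cond=T  regs=(0,15,1,65520,2,0,10,1)
  step pc=5: sub  $7, $5, $7  regs=(0,15,1,65520,2,0,10,65535)
  step pc=7: and  $6, $3, $2  regs=(0,15,1,65520,2,0,0,65535)
  step pc=8: ori   $6, $3, 2  regs=(0,15,1,65520,2,0,65522,65535)
  step pc=9: or   $2, $2, $7  regs=(0,15,65535,65520,2,0,65522,65535)

$0=0 $1=15 $2=65535 $3=65520 $4=2 $5=0 $6=65522 $7=65535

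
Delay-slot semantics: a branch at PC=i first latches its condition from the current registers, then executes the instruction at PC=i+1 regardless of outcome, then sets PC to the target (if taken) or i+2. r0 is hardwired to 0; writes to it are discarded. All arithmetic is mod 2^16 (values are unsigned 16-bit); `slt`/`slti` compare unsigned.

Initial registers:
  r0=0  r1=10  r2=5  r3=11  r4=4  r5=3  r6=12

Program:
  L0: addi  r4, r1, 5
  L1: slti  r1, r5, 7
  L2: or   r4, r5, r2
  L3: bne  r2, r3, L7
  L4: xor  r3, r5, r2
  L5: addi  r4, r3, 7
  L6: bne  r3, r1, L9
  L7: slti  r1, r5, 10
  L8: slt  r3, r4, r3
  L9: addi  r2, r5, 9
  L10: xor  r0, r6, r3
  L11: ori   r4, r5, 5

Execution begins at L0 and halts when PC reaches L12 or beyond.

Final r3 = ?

0

#0 addi  r4, r1, 5 ; 0/10/5/11/15/3/12
#1 slti  r1, r5, 7 ; 0/1/5/11/15/3/12
#2 or   r4, r5, r2 ; 0/1/5/11/7/3/12
#3 bne  r2, r3, L7 ; 0/1/5/11/7/3/12 ; →target
#4 xor  r3, r5, r2 ; 0/1/5/6/7/3/12
#7 slti  r1, r5, 10 ; 0/1/5/6/7/3/12
#8 slt  r3, r4, r3 ; 0/1/5/0/7/3/12
#9 addi  r2, r5, 9 ; 0/1/12/0/7/3/12
#10 xor  r0, r6, r3 ; 0/1/12/0/7/3/12
#11 ori   r4, r5, 5 ; 0/1/12/0/7/3/12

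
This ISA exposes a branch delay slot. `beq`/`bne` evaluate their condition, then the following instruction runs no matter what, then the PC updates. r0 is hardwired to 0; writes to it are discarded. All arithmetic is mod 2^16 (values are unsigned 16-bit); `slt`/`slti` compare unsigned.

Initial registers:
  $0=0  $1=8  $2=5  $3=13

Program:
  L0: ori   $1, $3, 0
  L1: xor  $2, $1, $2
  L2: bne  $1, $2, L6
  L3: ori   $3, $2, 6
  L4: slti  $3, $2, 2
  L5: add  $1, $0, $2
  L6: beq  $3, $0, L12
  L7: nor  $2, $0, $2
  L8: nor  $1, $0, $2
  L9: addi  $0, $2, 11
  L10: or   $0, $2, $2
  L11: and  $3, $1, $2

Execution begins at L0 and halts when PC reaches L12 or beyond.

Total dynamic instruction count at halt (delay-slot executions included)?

[0] ori   $1, $3, 0  →  {$0:0, $1:13, $2:5, $3:13}
[1] xor  $2, $1, $2  →  {$0:0, $1:13, $2:8, $3:13}
[2] bne  $1, $2, L6  →  {$0:0, $1:13, $2:8, $3:13}  ⟨branch taken⟩
[3] ori   $3, $2, 6  →  {$0:0, $1:13, $2:8, $3:14}
[6] beq  $3, $0, L12  →  {$0:0, $1:13, $2:8, $3:14}  ⟨branch fallthrough⟩
[7] nor  $2, $0, $2  →  {$0:0, $1:13, $2:65527, $3:14}
[8] nor  $1, $0, $2  →  {$0:0, $1:8, $2:65527, $3:14}
[9] addi  $0, $2, 11  →  {$0:0, $1:8, $2:65527, $3:14}
[10] or   $0, $2, $2  →  {$0:0, $1:8, $2:65527, $3:14}
[11] and  $3, $1, $2  →  {$0:0, $1:8, $2:65527, $3:0}

10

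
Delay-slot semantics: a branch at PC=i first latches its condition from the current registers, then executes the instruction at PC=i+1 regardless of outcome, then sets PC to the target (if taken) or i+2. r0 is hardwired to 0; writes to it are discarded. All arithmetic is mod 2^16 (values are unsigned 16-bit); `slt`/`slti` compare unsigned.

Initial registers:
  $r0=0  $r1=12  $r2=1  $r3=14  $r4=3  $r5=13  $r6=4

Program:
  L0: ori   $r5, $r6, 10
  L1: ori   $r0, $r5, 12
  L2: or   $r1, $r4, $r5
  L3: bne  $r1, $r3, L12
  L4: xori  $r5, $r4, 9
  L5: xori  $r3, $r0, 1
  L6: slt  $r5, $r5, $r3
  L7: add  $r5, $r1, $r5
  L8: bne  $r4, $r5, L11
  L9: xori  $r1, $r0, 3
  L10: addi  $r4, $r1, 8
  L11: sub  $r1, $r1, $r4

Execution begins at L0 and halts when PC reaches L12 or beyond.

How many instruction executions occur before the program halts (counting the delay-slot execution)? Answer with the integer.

[0] ori   $r5, $r6, 10  →  {$r0:0, $r1:12, $r2:1, $r3:14, $r4:3, $r5:14, $r6:4}
[1] ori   $r0, $r5, 12  →  {$r0:0, $r1:12, $r2:1, $r3:14, $r4:3, $r5:14, $r6:4}
[2] or   $r1, $r4, $r5  →  {$r0:0, $r1:15, $r2:1, $r3:14, $r4:3, $r5:14, $r6:4}
[3] bne  $r1, $r3, L12  →  {$r0:0, $r1:15, $r2:1, $r3:14, $r4:3, $r5:14, $r6:4}  ⟨branch taken⟩
[4] xori  $r5, $r4, 9  →  {$r0:0, $r1:15, $r2:1, $r3:14, $r4:3, $r5:10, $r6:4}

5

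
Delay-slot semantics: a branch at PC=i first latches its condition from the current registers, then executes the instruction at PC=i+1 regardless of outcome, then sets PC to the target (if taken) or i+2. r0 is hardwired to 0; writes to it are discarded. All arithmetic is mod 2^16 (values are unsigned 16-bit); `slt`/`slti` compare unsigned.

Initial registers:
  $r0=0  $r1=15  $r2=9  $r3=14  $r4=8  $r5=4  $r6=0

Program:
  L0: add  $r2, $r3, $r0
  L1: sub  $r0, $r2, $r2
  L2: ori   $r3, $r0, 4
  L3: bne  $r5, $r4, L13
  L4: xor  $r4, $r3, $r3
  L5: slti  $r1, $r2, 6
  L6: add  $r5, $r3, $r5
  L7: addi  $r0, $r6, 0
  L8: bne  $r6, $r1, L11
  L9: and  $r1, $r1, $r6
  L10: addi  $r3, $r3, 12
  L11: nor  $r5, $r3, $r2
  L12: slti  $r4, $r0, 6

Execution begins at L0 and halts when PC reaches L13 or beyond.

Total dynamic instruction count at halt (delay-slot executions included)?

#0 add  $r2, $r3, $r0 ; 0/15/14/14/8/4/0
#1 sub  $r0, $r2, $r2 ; 0/15/14/14/8/4/0
#2 ori   $r3, $r0, 4 ; 0/15/14/4/8/4/0
#3 bne  $r5, $r4, L13 ; 0/15/14/4/8/4/0 ; →target
#4 xor  $r4, $r3, $r3 ; 0/15/14/4/0/4/0

5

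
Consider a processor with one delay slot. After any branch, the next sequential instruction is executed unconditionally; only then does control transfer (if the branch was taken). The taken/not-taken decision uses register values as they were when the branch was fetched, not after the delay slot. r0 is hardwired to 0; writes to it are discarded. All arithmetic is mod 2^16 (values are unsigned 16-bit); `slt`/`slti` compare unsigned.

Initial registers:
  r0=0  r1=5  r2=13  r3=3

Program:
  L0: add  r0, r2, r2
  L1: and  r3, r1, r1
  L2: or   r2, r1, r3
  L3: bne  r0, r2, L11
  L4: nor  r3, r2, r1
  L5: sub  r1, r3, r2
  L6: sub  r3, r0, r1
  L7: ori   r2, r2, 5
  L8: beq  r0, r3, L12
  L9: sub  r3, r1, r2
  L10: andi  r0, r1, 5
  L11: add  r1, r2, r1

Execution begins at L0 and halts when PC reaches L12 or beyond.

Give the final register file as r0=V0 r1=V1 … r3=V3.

r0=0 r1=10 r2=5 r3=65530

[0] add  r0, r2, r2  →  {r0:0, r1:5, r2:13, r3:3}
[1] and  r3, r1, r1  →  {r0:0, r1:5, r2:13, r3:5}
[2] or   r2, r1, r3  →  {r0:0, r1:5, r2:5, r3:5}
[3] bne  r0, r2, L11  →  {r0:0, r1:5, r2:5, r3:5}  ⟨branch taken⟩
[4] nor  r3, r2, r1  →  {r0:0, r1:5, r2:5, r3:65530}
[11] add  r1, r2, r1  →  {r0:0, r1:10, r2:5, r3:65530}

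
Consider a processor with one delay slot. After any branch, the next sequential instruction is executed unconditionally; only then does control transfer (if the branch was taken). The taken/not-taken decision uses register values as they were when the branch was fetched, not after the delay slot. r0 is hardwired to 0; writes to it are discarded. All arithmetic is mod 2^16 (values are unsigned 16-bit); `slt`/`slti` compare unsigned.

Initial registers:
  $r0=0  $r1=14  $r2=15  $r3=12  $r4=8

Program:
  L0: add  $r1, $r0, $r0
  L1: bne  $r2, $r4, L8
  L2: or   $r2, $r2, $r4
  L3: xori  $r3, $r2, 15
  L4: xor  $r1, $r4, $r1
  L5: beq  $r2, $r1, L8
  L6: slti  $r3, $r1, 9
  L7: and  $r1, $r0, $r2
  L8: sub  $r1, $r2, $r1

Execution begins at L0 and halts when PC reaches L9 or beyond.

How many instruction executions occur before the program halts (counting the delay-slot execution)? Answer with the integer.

4

#0 add  $r1, $r0, $r0 ; 0/0/15/12/8
#1 bne  $r2, $r4, L8 ; 0/0/15/12/8 ; →target
#2 or   $r2, $r2, $r4 ; 0/0/15/12/8
#8 sub  $r1, $r2, $r1 ; 0/15/15/12/8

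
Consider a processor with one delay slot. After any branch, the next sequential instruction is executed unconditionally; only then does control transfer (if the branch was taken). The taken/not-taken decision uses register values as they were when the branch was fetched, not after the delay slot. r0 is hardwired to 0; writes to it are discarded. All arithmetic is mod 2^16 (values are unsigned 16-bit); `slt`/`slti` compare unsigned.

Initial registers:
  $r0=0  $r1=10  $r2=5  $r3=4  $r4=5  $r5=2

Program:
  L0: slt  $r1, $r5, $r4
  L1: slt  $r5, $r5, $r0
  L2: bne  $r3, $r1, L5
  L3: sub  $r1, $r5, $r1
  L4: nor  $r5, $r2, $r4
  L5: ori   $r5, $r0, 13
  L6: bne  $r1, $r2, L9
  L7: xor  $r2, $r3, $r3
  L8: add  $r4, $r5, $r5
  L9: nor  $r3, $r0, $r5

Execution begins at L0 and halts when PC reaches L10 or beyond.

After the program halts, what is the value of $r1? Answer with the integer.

65535

[0] slt  $r1, $r5, $r4  →  {$r0:0, $r1:1, $r2:5, $r3:4, $r4:5, $r5:2}
[1] slt  $r5, $r5, $r0  →  {$r0:0, $r1:1, $r2:5, $r3:4, $r4:5, $r5:0}
[2] bne  $r3, $r1, L5  →  {$r0:0, $r1:1, $r2:5, $r3:4, $r4:5, $r5:0}  ⟨branch taken⟩
[3] sub  $r1, $r5, $r1  →  {$r0:0, $r1:65535, $r2:5, $r3:4, $r4:5, $r5:0}
[5] ori   $r5, $r0, 13  →  {$r0:0, $r1:65535, $r2:5, $r3:4, $r4:5, $r5:13}
[6] bne  $r1, $r2, L9  →  {$r0:0, $r1:65535, $r2:5, $r3:4, $r4:5, $r5:13}  ⟨branch taken⟩
[7] xor  $r2, $r3, $r3  →  {$r0:0, $r1:65535, $r2:0, $r3:4, $r4:5, $r5:13}
[9] nor  $r3, $r0, $r5  →  {$r0:0, $r1:65535, $r2:0, $r3:65522, $r4:5, $r5:13}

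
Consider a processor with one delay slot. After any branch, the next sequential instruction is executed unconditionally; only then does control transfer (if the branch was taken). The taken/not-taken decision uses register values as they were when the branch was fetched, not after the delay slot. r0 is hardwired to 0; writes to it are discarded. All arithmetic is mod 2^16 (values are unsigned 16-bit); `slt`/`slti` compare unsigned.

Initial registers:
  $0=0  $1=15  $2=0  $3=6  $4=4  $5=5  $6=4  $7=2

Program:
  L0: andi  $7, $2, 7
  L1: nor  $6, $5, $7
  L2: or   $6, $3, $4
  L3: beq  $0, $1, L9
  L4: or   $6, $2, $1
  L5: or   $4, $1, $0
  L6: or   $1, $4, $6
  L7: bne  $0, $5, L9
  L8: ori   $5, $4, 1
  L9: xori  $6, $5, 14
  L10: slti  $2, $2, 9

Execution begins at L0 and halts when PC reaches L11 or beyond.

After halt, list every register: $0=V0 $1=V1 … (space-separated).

$0=0 $1=15 $2=1 $3=6 $4=15 $5=15 $6=1 $7=0

PC=0  andi  $7, $2, 7        | $0=0 $1=15 $2=0 $3=6 $4=4 $5=5 $6=4 $7=0
PC=1  nor  $6, $5, $7        | $0=0 $1=15 $2=0 $3=6 $4=4 $5=5 $6=65530 $7=0
PC=2  or   $6, $3, $4        | $0=0 $1=15 $2=0 $3=6 $4=4 $5=5 $6=6 $7=0
PC=3  beq  $0, $1, L9        | $0=0 $1=15 $2=0 $3=6 $4=4 $5=5 $6=6 $7=0  [not taken]
PC=4  or   $6, $2, $1        | $0=0 $1=15 $2=0 $3=6 $4=4 $5=5 $6=15 $7=0
PC=5  or   $4, $1, $0        | $0=0 $1=15 $2=0 $3=6 $4=15 $5=5 $6=15 $7=0
PC=6  or   $1, $4, $6        | $0=0 $1=15 $2=0 $3=6 $4=15 $5=5 $6=15 $7=0
PC=7  bne  $0, $5, L9        | $0=0 $1=15 $2=0 $3=6 $4=15 $5=5 $6=15 $7=0  [TAKEN]
PC=8  ori   $5, $4, 1        | $0=0 $1=15 $2=0 $3=6 $4=15 $5=15 $6=15 $7=0
PC=9  xori  $6, $5, 14       | $0=0 $1=15 $2=0 $3=6 $4=15 $5=15 $6=1 $7=0
PC=10 slti  $2, $2, 9        | $0=0 $1=15 $2=1 $3=6 $4=15 $5=15 $6=1 $7=0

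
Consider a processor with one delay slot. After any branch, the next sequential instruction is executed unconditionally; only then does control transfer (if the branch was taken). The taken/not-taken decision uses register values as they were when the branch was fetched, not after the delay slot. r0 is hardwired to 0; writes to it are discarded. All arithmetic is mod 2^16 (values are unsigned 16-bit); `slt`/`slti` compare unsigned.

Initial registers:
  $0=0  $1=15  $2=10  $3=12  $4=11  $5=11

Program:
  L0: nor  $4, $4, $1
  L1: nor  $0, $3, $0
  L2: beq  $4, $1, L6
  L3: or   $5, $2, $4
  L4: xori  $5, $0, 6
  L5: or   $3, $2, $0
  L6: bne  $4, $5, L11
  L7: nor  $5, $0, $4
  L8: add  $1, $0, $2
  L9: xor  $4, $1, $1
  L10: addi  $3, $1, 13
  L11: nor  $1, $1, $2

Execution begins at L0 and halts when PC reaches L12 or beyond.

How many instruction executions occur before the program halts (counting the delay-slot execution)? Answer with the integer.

9

[0] nor  $4, $4, $1  →  {$0:0, $1:15, $2:10, $3:12, $4:65520, $5:11}
[1] nor  $0, $3, $0  →  {$0:0, $1:15, $2:10, $3:12, $4:65520, $5:11}
[2] beq  $4, $1, L6  →  {$0:0, $1:15, $2:10, $3:12, $4:65520, $5:11}  ⟨branch fallthrough⟩
[3] or   $5, $2, $4  →  {$0:0, $1:15, $2:10, $3:12, $4:65520, $5:65530}
[4] xori  $5, $0, 6  →  {$0:0, $1:15, $2:10, $3:12, $4:65520, $5:6}
[5] or   $3, $2, $0  →  {$0:0, $1:15, $2:10, $3:10, $4:65520, $5:6}
[6] bne  $4, $5, L11  →  {$0:0, $1:15, $2:10, $3:10, $4:65520, $5:6}  ⟨branch taken⟩
[7] nor  $5, $0, $4  →  {$0:0, $1:15, $2:10, $3:10, $4:65520, $5:15}
[11] nor  $1, $1, $2  →  {$0:0, $1:65520, $2:10, $3:10, $4:65520, $5:15}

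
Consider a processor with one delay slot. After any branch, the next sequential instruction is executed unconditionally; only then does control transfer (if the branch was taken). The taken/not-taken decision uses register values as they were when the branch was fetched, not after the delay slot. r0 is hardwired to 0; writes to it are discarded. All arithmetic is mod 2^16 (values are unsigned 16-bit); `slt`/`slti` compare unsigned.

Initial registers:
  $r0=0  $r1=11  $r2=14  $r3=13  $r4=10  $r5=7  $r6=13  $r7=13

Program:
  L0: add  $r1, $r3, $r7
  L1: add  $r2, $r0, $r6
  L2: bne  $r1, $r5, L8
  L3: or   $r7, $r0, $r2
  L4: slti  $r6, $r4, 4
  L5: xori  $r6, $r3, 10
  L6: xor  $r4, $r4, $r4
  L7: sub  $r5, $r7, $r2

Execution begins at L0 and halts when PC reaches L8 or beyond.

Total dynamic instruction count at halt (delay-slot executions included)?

4

  step pc=0: add  $r1, $r3, $r7  regs=(0,26,14,13,10,7,13,13)
  step pc=1: add  $r2, $r0, $r6  regs=(0,26,13,13,10,7,13,13)
  step pc=2: bne  $r1, $r5, L8  cond=T  regs=(0,26,13,13,10,7,13,13)
  step pc=3: or   $r7, $r0, $r2  regs=(0,26,13,13,10,7,13,13)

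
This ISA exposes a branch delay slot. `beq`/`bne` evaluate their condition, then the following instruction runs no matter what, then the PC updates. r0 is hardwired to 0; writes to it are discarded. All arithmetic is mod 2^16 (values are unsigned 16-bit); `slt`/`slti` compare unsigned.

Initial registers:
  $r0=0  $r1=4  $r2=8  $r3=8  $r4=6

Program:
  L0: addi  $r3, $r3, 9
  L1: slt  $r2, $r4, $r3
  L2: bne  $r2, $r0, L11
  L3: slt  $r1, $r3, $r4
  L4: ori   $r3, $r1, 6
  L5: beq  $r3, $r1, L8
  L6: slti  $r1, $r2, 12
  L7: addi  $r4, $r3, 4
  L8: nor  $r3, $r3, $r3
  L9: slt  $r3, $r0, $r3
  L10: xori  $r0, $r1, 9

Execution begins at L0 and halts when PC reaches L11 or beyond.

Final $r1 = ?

[0] addi  $r3, $r3, 9  →  {$r0:0, $r1:4, $r2:8, $r3:17, $r4:6}
[1] slt  $r2, $r4, $r3  →  {$r0:0, $r1:4, $r2:1, $r3:17, $r4:6}
[2] bne  $r2, $r0, L11  →  {$r0:0, $r1:4, $r2:1, $r3:17, $r4:6}  ⟨branch taken⟩
[3] slt  $r1, $r3, $r4  →  {$r0:0, $r1:0, $r2:1, $r3:17, $r4:6}

0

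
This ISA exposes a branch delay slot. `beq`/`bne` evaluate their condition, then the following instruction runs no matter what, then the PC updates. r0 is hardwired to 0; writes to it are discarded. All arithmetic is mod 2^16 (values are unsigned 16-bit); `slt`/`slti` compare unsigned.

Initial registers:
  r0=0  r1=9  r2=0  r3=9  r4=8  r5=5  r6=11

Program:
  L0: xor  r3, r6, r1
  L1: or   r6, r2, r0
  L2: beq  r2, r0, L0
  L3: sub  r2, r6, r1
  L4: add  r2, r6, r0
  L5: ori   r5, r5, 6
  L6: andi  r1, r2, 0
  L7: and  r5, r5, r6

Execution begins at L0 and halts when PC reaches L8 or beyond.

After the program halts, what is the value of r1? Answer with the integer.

  step pc=0: xor  r3, r6, r1  regs=(0,9,0,2,8,5,11)
  step pc=1: or   r6, r2, r0  regs=(0,9,0,2,8,5,0)
  step pc=2: beq  r2, r0, L0  cond=T  regs=(0,9,0,2,8,5,0)
  step pc=3: sub  r2, r6, r1  regs=(0,9,65527,2,8,5,0)
  step pc=0: xor  r3, r6, r1  regs=(0,9,65527,9,8,5,0)
  step pc=1: or   r6, r2, r0  regs=(0,9,65527,9,8,5,65527)
  step pc=2: beq  r2, r0, L0  cond=F  regs=(0,9,65527,9,8,5,65527)
  step pc=3: sub  r2, r6, r1  regs=(0,9,65518,9,8,5,65527)
  step pc=4: add  r2, r6, r0  regs=(0,9,65527,9,8,5,65527)
  step pc=5: ori   r5, r5, 6  regs=(0,9,65527,9,8,7,65527)
  step pc=6: andi  r1, r2, 0  regs=(0,0,65527,9,8,7,65527)
  step pc=7: and  r5, r5, r6  regs=(0,0,65527,9,8,7,65527)

0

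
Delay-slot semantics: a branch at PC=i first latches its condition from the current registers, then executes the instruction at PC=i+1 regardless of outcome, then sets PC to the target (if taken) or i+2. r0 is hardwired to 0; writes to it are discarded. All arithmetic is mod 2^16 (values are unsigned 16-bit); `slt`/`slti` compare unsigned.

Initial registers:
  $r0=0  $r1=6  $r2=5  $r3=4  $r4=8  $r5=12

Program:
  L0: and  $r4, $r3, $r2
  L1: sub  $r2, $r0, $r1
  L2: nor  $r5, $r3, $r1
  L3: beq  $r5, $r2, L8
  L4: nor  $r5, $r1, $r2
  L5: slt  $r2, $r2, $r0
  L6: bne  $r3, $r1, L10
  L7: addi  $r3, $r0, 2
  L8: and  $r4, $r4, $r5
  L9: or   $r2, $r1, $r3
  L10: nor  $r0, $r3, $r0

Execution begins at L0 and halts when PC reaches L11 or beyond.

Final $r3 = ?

2

  step pc=0: and  $r4, $r3, $r2  regs=(0,6,5,4,4,12)
  step pc=1: sub  $r2, $r0, $r1  regs=(0,6,65530,4,4,12)
  step pc=2: nor  $r5, $r3, $r1  regs=(0,6,65530,4,4,65529)
  step pc=3: beq  $r5, $r2, L8  cond=F  regs=(0,6,65530,4,4,65529)
  step pc=4: nor  $r5, $r1, $r2  regs=(0,6,65530,4,4,1)
  step pc=5: slt  $r2, $r2, $r0  regs=(0,6,0,4,4,1)
  step pc=6: bne  $r3, $r1, L10  cond=T  regs=(0,6,0,4,4,1)
  step pc=7: addi  $r3, $r0, 2  regs=(0,6,0,2,4,1)
  step pc=10: nor  $r0, $r3, $r0  regs=(0,6,0,2,4,1)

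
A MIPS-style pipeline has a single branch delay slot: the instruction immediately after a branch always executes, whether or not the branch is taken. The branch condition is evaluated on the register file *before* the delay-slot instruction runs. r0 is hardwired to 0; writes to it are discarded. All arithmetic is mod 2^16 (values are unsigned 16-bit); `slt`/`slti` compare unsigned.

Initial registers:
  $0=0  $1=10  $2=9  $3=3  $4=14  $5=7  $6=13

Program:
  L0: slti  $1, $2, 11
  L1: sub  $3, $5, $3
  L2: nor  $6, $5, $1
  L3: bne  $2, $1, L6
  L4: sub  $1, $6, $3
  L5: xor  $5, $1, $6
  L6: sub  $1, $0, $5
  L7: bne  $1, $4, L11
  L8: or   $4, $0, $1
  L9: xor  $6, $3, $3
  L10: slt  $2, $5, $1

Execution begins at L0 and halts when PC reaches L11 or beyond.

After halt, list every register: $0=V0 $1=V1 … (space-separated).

$0=0 $1=65529 $2=9 $3=4 $4=65529 $5=7 $6=65528

[0] slti  $1, $2, 11  →  {$0:0, $1:1, $2:9, $3:3, $4:14, $5:7, $6:13}
[1] sub  $3, $5, $3  →  {$0:0, $1:1, $2:9, $3:4, $4:14, $5:7, $6:13}
[2] nor  $6, $5, $1  →  {$0:0, $1:1, $2:9, $3:4, $4:14, $5:7, $6:65528}
[3] bne  $2, $1, L6  →  {$0:0, $1:1, $2:9, $3:4, $4:14, $5:7, $6:65528}  ⟨branch taken⟩
[4] sub  $1, $6, $3  →  {$0:0, $1:65524, $2:9, $3:4, $4:14, $5:7, $6:65528}
[6] sub  $1, $0, $5  →  {$0:0, $1:65529, $2:9, $3:4, $4:14, $5:7, $6:65528}
[7] bne  $1, $4, L11  →  {$0:0, $1:65529, $2:9, $3:4, $4:14, $5:7, $6:65528}  ⟨branch taken⟩
[8] or   $4, $0, $1  →  {$0:0, $1:65529, $2:9, $3:4, $4:65529, $5:7, $6:65528}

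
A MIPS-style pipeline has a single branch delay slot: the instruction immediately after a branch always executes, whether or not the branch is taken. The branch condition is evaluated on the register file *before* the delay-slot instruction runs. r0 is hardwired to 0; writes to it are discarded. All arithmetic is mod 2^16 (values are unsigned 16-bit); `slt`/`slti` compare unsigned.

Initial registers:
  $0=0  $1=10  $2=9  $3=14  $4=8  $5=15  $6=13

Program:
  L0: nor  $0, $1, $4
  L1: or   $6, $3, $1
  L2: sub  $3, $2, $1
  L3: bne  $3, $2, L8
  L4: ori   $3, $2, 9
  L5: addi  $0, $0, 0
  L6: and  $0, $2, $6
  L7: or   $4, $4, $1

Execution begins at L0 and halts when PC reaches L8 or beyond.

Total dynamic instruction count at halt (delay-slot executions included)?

  step pc=0: nor  $0, $1, $4  regs=(0,10,9,14,8,15,13)
  step pc=1: or   $6, $3, $1  regs=(0,10,9,14,8,15,14)
  step pc=2: sub  $3, $2, $1  regs=(0,10,9,65535,8,15,14)
  step pc=3: bne  $3, $2, L8  cond=T  regs=(0,10,9,65535,8,15,14)
  step pc=4: ori   $3, $2, 9  regs=(0,10,9,9,8,15,14)

5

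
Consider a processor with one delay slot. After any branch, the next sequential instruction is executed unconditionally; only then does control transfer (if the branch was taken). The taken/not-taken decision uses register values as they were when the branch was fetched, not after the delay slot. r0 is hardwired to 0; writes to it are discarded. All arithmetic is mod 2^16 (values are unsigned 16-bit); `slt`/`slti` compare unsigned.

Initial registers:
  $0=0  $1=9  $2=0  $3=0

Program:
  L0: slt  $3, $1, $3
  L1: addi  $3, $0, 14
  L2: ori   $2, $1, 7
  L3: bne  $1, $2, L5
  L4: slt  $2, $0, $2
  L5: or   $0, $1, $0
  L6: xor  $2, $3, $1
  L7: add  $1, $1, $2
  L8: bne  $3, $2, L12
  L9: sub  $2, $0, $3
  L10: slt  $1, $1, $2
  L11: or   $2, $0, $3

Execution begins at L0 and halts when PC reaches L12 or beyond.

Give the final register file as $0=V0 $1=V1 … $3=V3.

  step pc=0: slt  $3, $1, $3  regs=(0,9,0,0)
  step pc=1: addi  $3, $0, 14  regs=(0,9,0,14)
  step pc=2: ori   $2, $1, 7  regs=(0,9,15,14)
  step pc=3: bne  $1, $2, L5  cond=T  regs=(0,9,15,14)
  step pc=4: slt  $2, $0, $2  regs=(0,9,1,14)
  step pc=5: or   $0, $1, $0  regs=(0,9,1,14)
  step pc=6: xor  $2, $3, $1  regs=(0,9,7,14)
  step pc=7: add  $1, $1, $2  regs=(0,16,7,14)
  step pc=8: bne  $3, $2, L12  cond=T  regs=(0,16,7,14)
  step pc=9: sub  $2, $0, $3  regs=(0,16,65522,14)

$0=0 $1=16 $2=65522 $3=14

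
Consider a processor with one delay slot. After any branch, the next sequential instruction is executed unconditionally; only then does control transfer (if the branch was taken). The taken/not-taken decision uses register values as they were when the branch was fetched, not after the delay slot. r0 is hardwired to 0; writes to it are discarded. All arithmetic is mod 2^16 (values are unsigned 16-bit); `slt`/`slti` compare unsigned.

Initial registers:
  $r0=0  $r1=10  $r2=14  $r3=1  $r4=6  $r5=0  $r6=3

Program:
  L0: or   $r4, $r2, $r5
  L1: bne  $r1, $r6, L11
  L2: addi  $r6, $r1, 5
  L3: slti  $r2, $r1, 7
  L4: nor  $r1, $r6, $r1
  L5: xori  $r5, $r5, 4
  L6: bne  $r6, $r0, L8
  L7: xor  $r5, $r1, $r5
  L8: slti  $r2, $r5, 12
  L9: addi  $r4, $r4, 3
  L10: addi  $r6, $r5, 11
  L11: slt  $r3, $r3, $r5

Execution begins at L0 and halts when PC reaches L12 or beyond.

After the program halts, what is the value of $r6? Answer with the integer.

15

  step pc=0: or   $r4, $r2, $r5  regs=(0,10,14,1,14,0,3)
  step pc=1: bne  $r1, $r6, L11  cond=T  regs=(0,10,14,1,14,0,3)
  step pc=2: addi  $r6, $r1, 5  regs=(0,10,14,1,14,0,15)
  step pc=11: slt  $r3, $r3, $r5  regs=(0,10,14,0,14,0,15)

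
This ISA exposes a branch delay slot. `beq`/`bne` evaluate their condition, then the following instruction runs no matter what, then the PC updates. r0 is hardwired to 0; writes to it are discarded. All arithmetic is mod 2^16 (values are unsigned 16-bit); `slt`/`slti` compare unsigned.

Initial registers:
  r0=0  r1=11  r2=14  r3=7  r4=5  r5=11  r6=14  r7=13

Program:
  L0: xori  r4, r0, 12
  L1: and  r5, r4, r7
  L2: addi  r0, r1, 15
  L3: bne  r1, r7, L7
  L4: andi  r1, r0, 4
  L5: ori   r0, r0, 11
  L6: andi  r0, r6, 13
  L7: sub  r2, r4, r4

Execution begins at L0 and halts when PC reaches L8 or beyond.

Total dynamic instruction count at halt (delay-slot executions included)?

6

[0] xori  r4, r0, 12  →  {r0:0, r1:11, r2:14, r3:7, r4:12, r5:11, r6:14, r7:13}
[1] and  r5, r4, r7  →  {r0:0, r1:11, r2:14, r3:7, r4:12, r5:12, r6:14, r7:13}
[2] addi  r0, r1, 15  →  {r0:0, r1:11, r2:14, r3:7, r4:12, r5:12, r6:14, r7:13}
[3] bne  r1, r7, L7  →  {r0:0, r1:11, r2:14, r3:7, r4:12, r5:12, r6:14, r7:13}  ⟨branch taken⟩
[4] andi  r1, r0, 4  →  {r0:0, r1:0, r2:14, r3:7, r4:12, r5:12, r6:14, r7:13}
[7] sub  r2, r4, r4  →  {r0:0, r1:0, r2:0, r3:7, r4:12, r5:12, r6:14, r7:13}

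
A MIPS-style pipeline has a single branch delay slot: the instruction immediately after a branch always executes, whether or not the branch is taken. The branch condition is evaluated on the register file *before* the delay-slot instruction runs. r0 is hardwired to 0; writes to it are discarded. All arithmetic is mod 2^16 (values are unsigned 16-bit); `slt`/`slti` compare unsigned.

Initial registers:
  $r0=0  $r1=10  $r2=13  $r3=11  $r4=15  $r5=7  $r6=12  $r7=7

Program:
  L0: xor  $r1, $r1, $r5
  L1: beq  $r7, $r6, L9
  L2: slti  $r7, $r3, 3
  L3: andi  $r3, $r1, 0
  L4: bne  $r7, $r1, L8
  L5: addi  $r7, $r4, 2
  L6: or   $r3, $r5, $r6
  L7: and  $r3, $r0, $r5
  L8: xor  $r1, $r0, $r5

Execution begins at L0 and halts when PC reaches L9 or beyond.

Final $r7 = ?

17

  step pc=0: xor  $r1, $r1, $r5  regs=(0,13,13,11,15,7,12,7)
  step pc=1: beq  $r7, $r6, L9  cond=F  regs=(0,13,13,11,15,7,12,7)
  step pc=2: slti  $r7, $r3, 3  regs=(0,13,13,11,15,7,12,0)
  step pc=3: andi  $r3, $r1, 0  regs=(0,13,13,0,15,7,12,0)
  step pc=4: bne  $r7, $r1, L8  cond=T  regs=(0,13,13,0,15,7,12,0)
  step pc=5: addi  $r7, $r4, 2  regs=(0,13,13,0,15,7,12,17)
  step pc=8: xor  $r1, $r0, $r5  regs=(0,7,13,0,15,7,12,17)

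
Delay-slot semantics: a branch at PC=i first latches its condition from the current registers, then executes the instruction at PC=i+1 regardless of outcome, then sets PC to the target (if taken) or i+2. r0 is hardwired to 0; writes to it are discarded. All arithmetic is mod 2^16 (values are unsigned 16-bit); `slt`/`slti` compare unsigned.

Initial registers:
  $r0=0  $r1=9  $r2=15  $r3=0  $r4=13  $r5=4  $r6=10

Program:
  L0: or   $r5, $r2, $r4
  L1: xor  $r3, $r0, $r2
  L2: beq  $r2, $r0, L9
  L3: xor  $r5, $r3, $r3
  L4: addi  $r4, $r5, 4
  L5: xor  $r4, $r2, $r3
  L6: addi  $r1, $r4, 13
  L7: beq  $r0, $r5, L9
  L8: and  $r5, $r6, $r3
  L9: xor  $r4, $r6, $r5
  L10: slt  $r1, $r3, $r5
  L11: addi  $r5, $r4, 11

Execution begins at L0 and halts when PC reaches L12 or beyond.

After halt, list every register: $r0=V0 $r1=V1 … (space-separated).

  step pc=0: or   $r5, $r2, $r4  regs=(0,9,15,0,13,15,10)
  step pc=1: xor  $r3, $r0, $r2  regs=(0,9,15,15,13,15,10)
  step pc=2: beq  $r2, $r0, L9  cond=F  regs=(0,9,15,15,13,15,10)
  step pc=3: xor  $r5, $r3, $r3  regs=(0,9,15,15,13,0,10)
  step pc=4: addi  $r4, $r5, 4  regs=(0,9,15,15,4,0,10)
  step pc=5: xor  $r4, $r2, $r3  regs=(0,9,15,15,0,0,10)
  step pc=6: addi  $r1, $r4, 13  regs=(0,13,15,15,0,0,10)
  step pc=7: beq  $r0, $r5, L9  cond=T  regs=(0,13,15,15,0,0,10)
  step pc=8: and  $r5, $r6, $r3  regs=(0,13,15,15,0,10,10)
  step pc=9: xor  $r4, $r6, $r5  regs=(0,13,15,15,0,10,10)
  step pc=10: slt  $r1, $r3, $r5  regs=(0,0,15,15,0,10,10)
  step pc=11: addi  $r5, $r4, 11  regs=(0,0,15,15,0,11,10)

$r0=0 $r1=0 $r2=15 $r3=15 $r4=0 $r5=11 $r6=10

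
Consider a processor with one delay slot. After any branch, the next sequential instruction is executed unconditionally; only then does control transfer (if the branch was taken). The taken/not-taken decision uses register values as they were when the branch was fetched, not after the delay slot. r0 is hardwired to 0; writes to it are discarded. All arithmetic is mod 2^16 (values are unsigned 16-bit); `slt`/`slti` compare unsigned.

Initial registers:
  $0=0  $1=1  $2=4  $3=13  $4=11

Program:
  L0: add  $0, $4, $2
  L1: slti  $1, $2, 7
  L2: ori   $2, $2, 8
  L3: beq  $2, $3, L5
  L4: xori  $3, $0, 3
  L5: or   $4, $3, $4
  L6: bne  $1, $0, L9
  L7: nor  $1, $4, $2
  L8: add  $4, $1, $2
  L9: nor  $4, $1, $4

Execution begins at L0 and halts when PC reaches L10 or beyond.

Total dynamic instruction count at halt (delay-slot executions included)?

9

  step pc=0: add  $0, $4, $2  regs=(0,1,4,13,11)
  step pc=1: slti  $1, $2, 7  regs=(0,1,4,13,11)
  step pc=2: ori   $2, $2, 8  regs=(0,1,12,13,11)
  step pc=3: beq  $2, $3, L5  cond=F  regs=(0,1,12,13,11)
  step pc=4: xori  $3, $0, 3  regs=(0,1,12,3,11)
  step pc=5: or   $4, $3, $4  regs=(0,1,12,3,11)
  step pc=6: bne  $1, $0, L9  cond=T  regs=(0,1,12,3,11)
  step pc=7: nor  $1, $4, $2  regs=(0,65520,12,3,11)
  step pc=9: nor  $4, $1, $4  regs=(0,65520,12,3,4)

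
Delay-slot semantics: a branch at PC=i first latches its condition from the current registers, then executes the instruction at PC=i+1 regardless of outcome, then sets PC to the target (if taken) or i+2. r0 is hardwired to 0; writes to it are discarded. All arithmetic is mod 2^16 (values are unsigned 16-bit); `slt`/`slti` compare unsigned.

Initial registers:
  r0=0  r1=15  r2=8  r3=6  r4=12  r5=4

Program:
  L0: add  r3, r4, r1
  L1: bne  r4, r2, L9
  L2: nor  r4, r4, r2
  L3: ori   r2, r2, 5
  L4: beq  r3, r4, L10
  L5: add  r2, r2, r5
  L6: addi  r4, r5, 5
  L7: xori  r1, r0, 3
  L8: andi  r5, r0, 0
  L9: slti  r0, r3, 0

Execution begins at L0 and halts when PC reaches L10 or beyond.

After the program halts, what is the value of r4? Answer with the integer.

65523

PC=0  add  r3, r4, r1        | r0=0 r1=15 r2=8 r3=27 r4=12 r5=4
PC=1  bne  r4, r2, L9        | r0=0 r1=15 r2=8 r3=27 r4=12 r5=4  [TAKEN]
PC=2  nor  r4, r4, r2        | r0=0 r1=15 r2=8 r3=27 r4=65523 r5=4
PC=9  slti  r0, r3, 0        | r0=0 r1=15 r2=8 r3=27 r4=65523 r5=4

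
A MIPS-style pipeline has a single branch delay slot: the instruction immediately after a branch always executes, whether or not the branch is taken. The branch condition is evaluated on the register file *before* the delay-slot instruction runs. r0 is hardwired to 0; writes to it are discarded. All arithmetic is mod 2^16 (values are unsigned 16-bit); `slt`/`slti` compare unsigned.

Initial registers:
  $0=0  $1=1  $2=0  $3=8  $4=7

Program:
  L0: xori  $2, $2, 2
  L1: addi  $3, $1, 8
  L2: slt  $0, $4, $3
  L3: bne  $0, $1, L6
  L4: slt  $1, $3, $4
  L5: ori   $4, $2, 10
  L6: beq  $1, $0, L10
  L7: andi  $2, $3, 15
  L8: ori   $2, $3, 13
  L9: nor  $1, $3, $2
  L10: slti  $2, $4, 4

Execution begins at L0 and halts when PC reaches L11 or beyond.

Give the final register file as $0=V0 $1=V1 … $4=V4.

$0=0 $1=0 $2=0 $3=9 $4=7

  step pc=0: xori  $2, $2, 2  regs=(0,1,2,8,7)
  step pc=1: addi  $3, $1, 8  regs=(0,1,2,9,7)
  step pc=2: slt  $0, $4, $3  regs=(0,1,2,9,7)
  step pc=3: bne  $0, $1, L6  cond=T  regs=(0,1,2,9,7)
  step pc=4: slt  $1, $3, $4  regs=(0,0,2,9,7)
  step pc=6: beq  $1, $0, L10  cond=T  regs=(0,0,2,9,7)
  step pc=7: andi  $2, $3, 15  regs=(0,0,9,9,7)
  step pc=10: slti  $2, $4, 4  regs=(0,0,0,9,7)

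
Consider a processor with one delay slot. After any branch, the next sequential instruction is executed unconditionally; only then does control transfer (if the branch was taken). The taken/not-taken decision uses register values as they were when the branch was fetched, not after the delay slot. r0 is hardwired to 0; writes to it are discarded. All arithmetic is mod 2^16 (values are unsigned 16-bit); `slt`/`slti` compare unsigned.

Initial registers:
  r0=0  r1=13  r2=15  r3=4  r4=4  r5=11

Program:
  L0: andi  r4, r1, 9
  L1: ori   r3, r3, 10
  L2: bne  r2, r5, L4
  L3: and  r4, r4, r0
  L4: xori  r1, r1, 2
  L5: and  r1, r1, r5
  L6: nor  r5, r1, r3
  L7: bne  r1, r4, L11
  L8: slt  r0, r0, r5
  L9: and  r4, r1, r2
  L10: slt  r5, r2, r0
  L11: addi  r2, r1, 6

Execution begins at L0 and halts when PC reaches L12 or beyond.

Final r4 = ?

[0] andi  r4, r1, 9  →  {r0:0, r1:13, r2:15, r3:4, r4:9, r5:11}
[1] ori   r3, r3, 10  →  {r0:0, r1:13, r2:15, r3:14, r4:9, r5:11}
[2] bne  r2, r5, L4  →  {r0:0, r1:13, r2:15, r3:14, r4:9, r5:11}  ⟨branch taken⟩
[3] and  r4, r4, r0  →  {r0:0, r1:13, r2:15, r3:14, r4:0, r5:11}
[4] xori  r1, r1, 2  →  {r0:0, r1:15, r2:15, r3:14, r4:0, r5:11}
[5] and  r1, r1, r5  →  {r0:0, r1:11, r2:15, r3:14, r4:0, r5:11}
[6] nor  r5, r1, r3  →  {r0:0, r1:11, r2:15, r3:14, r4:0, r5:65520}
[7] bne  r1, r4, L11  →  {r0:0, r1:11, r2:15, r3:14, r4:0, r5:65520}  ⟨branch taken⟩
[8] slt  r0, r0, r5  →  {r0:0, r1:11, r2:15, r3:14, r4:0, r5:65520}
[11] addi  r2, r1, 6  →  {r0:0, r1:11, r2:17, r3:14, r4:0, r5:65520}

0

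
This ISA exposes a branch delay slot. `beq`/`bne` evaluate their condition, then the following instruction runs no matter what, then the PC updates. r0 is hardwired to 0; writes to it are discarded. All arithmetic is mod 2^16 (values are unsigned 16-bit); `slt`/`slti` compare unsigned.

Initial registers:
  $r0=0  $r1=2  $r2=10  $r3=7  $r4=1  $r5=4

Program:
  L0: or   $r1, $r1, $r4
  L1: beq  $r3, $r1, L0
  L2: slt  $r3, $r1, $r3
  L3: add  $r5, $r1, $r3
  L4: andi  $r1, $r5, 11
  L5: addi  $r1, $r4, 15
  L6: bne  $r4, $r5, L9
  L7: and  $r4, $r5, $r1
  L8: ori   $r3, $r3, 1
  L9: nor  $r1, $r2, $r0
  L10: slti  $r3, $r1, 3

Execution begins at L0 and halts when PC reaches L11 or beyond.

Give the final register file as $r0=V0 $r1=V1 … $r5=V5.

[0] or   $r1, $r1, $r4  →  {$r0:0, $r1:3, $r2:10, $r3:7, $r4:1, $r5:4}
[1] beq  $r3, $r1, L0  →  {$r0:0, $r1:3, $r2:10, $r3:7, $r4:1, $r5:4}  ⟨branch fallthrough⟩
[2] slt  $r3, $r1, $r3  →  {$r0:0, $r1:3, $r2:10, $r3:1, $r4:1, $r5:4}
[3] add  $r5, $r1, $r3  →  {$r0:0, $r1:3, $r2:10, $r3:1, $r4:1, $r5:4}
[4] andi  $r1, $r5, 11  →  {$r0:0, $r1:0, $r2:10, $r3:1, $r4:1, $r5:4}
[5] addi  $r1, $r4, 15  →  {$r0:0, $r1:16, $r2:10, $r3:1, $r4:1, $r5:4}
[6] bne  $r4, $r5, L9  →  {$r0:0, $r1:16, $r2:10, $r3:1, $r4:1, $r5:4}  ⟨branch taken⟩
[7] and  $r4, $r5, $r1  →  {$r0:0, $r1:16, $r2:10, $r3:1, $r4:0, $r5:4}
[9] nor  $r1, $r2, $r0  →  {$r0:0, $r1:65525, $r2:10, $r3:1, $r4:0, $r5:4}
[10] slti  $r3, $r1, 3  →  {$r0:0, $r1:65525, $r2:10, $r3:0, $r4:0, $r5:4}

$r0=0 $r1=65525 $r2=10 $r3=0 $r4=0 $r5=4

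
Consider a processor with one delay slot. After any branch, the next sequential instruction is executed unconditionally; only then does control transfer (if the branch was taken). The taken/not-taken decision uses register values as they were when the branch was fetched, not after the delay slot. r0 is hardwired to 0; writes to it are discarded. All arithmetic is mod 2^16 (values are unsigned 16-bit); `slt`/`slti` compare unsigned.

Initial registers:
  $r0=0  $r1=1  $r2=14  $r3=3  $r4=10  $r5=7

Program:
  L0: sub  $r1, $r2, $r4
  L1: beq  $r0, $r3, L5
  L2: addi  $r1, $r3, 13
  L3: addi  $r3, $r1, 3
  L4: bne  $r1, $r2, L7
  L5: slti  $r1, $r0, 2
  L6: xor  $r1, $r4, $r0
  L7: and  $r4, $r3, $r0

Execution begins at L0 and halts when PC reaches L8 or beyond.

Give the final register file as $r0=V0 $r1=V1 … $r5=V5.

PC=0  sub  $r1, $r2, $r4     | $r0=0 $r1=4 $r2=14 $r3=3 $r4=10 $r5=7
PC=1  beq  $r0, $r3, L5      | $r0=0 $r1=4 $r2=14 $r3=3 $r4=10 $r5=7  [not taken]
PC=2  addi  $r1, $r3, 13     | $r0=0 $r1=16 $r2=14 $r3=3 $r4=10 $r5=7
PC=3  addi  $r3, $r1, 3      | $r0=0 $r1=16 $r2=14 $r3=19 $r4=10 $r5=7
PC=4  bne  $r1, $r2, L7      | $r0=0 $r1=16 $r2=14 $r3=19 $r4=10 $r5=7  [TAKEN]
PC=5  slti  $r1, $r0, 2      | $r0=0 $r1=1 $r2=14 $r3=19 $r4=10 $r5=7
PC=7  and  $r4, $r3, $r0     | $r0=0 $r1=1 $r2=14 $r3=19 $r4=0 $r5=7

$r0=0 $r1=1 $r2=14 $r3=19 $r4=0 $r5=7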